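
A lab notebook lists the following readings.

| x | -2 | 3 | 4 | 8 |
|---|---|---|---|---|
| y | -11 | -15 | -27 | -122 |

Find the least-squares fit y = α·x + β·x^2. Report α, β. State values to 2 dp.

α = 1.41, β = -2.08

AᵀA·[α, β]ᵀ = Aᵀy reads: 93·α + 595·β = -1107;  595·α + 4449·β = -8419.
(Σx·x = 93, Σx·x^2 = 595, Σx^2·x^2 = 4449, Σx·y = -1107, Σx^2·y = -8419.)
Δ = 93·4449 − 595² = 59732.
α = ((-1107)·4449 − 595·(-8419))/59732 = 42131/29866; β = (93·(-8419) − 595·(-1107))/59732 = -62151/29866.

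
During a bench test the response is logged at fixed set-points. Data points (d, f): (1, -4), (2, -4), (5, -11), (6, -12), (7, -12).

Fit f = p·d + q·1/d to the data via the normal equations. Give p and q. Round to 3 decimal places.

Normal-equation sums: Σd·d = 115, Σd·1/d = 5, Σ1/d·1/d = 29507/22050.
And Σd·f = -223, Σ1/d·f = -417/35.
So AᵀA·[p, q]ᵀ = Aᵀf: [[115, 5]; [5, 29507/22050]]·[p, q]ᵀ = [-223, -417/35]ᵀ.
Eliminating q: (29507/22050)·(row 1) − 5·(row 2) gives (568411/4410)·p = (29507/22050)·(-223) − 5·(-417/35) = -5266511/22050, so p = -5266511/2842055.
Then q = ((-417/35) − 5·(-5266511/2842055))/(29507/22050) = -1125180/568411.

p = -1.853, q = -1.980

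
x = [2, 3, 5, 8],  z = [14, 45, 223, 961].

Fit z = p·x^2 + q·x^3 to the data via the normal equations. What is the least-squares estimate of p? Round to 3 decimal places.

Setting ∂/∂p … = 0 gives: 4818·p + 36168·q = 67540;  36168·p + 278562·q = 521234.
(Σx^2·x^2 = 4818, Σx^2·x^3 = 36168, Σx^3·x^3 = 278562, Σx^2·z = 67540, Σx^3·z = 521234.)
Determinant 4818·278562 − 36168² = 33987492.
p = (67540·278562 − 36168·521234)/33987492 = -31914/28609; q = (4818·521234 − 36168·67540)/33987492 = 173027/85827.

p = -1.116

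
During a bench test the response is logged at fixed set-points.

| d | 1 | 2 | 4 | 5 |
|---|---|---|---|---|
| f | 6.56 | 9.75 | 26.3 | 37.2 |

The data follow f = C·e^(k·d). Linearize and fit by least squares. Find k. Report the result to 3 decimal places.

Linearized form: ln f = k·d + ln C. From the 4 transformed points,
AᵀA = [[46.0000, 12.0000]; [12.0000, 4]], rhs = [37.5953, 11.0441]ᵀ  (here Σd = 12.0000, Σ(d)² = 46.0000, Σln f = 11.0441, Σd·ln f = 37.5953).
Δ = 46.0000·4 − (12.0000)² = 40.0000; k = (37.5953·4 − 12.0000·11.0441)/40.0000 = 0.44629, ln C = (46.0000·11.0441 − 12.0000·37.5953)/40.0000 = 1.42215.

k = 0.446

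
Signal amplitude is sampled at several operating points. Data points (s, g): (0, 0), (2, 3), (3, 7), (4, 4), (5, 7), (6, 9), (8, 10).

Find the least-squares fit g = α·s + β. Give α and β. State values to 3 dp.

Compute the Gram sums: Σs·s = 154, Σs = 28, Σ1 = 7.
Moment sums: Σs·g = 212, Σg = 40.
AᵀA·[α, β]ᵀ = Aᵀg becomes [[154, 28]; [28, 7]]·[α, β]ᵀ = [212, 40]ᵀ.
Δ = 154·7 − 28² = 294.
α = (212·7 − 28·40)/294 = 26/21; β = (154·40 − 28·212)/294 = 16/21.

α = 1.238, β = 0.762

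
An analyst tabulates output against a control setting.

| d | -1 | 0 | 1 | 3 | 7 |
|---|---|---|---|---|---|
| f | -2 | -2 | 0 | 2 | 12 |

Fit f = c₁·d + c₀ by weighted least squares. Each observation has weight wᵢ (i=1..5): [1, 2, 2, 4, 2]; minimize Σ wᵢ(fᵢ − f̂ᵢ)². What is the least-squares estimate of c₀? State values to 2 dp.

Compute the Gram sums: Σwᵢ·d·d = 137, Σwᵢ·d = 27, Σwᵢ·1 = 11.
Right-hand side: Σwᵢ·d·f = 194, Σwᵢ·f = 26.
AᵀWA·[c₁, c₀]ᵀ = AᵀWf becomes [[137, 27]; [27, 11]]·[c₁, c₀]ᵀ = [194, 26]ᵀ.
Eliminating c₀: 11·(row 1) − 27·(row 2) gives 778·c₁ = 11·194 − 27·26 = 1432, so c₁ = 716/389.
Then c₀ = (26 − 27·(716/389))/11 = -838/389.

c₀ = -2.15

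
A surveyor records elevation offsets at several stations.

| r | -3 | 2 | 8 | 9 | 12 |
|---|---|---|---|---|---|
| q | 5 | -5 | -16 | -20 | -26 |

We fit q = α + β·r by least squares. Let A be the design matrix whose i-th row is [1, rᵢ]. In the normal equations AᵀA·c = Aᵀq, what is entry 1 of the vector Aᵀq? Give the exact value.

-62

Entry 1 ↔ basis 1, so (Aᵀq)_{1} = Σᵢ qᵢ = (1)·(5) + (1)·(-5) + (1)·(-16) + (1)·(-20) + (1)·(-26) = -62.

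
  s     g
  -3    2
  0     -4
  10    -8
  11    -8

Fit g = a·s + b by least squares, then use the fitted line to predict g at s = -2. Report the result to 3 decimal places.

ĝ = -0.443

From the data, Σs·s = 230, Σs = 18, Σ1 = 4.
Moment sums: Σs·g = -174, Σg = -18.
Normal equations: [[230, 18]; [18, 4]]·[a, b]ᵀ = [-174, -18]ᵀ.
det = 230·4 − 18² = 596.
a = ((-174)·4 − 18·(-18))/596 = -93/149; b = (230·(-18) − 18·(-174))/596 = -252/149.
At s = -2: ĝ = (-93/149)·(-2) + (-252/149)·(1) = -66/149.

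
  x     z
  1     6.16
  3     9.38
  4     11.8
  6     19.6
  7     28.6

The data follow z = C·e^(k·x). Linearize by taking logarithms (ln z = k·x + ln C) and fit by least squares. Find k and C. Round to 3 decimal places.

Taking logs, ln z = k·x + ln C, so regress ln z on x.
Σx = 21.0000, Σ(x)² = 111.0000, Σln z = 12.8537, Σx·ln z = 59.7332.
Equations: 111.0000·k + 21.0000·ln C = 59.7332;  21.0000·k + 5·ln C = 12.8537.
Δ = 111.0000·5 − (21.0000)² = 114.0000; k = (59.7332·5 − 21.0000·12.8537)/114.0000 = 0.25209, ln C = (111.0000·12.8537 − 21.0000·59.7332)/114.0000 = 1.51195, so C = exp(1.51195) = 4.53555.

k = 0.252, C = 4.536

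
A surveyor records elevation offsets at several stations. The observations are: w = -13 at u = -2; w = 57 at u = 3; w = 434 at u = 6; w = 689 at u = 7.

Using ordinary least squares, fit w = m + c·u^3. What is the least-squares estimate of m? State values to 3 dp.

m = 2.877

Compute the Gram sums: Σ1 = 4, Σu^3 = 578, Σu^3·u^3 = 165098.
For Mᵀw: Σw = 1167, Σu^3·w = 331714.
Normal equations: [[4, 578]; [578, 165098]]·[m, c]ᵀ = [1167, 331714]ᵀ.
det = 4·165098 − 578² = 326308.
m = (1167·165098 − 578·331714)/326308 = 469337/163154; c = (4·331714 − 578·1167)/326308 = 326165/163154.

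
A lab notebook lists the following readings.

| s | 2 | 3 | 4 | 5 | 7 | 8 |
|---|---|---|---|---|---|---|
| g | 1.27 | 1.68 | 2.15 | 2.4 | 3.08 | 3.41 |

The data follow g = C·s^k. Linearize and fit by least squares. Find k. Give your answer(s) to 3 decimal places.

k = 0.709

Let Y = ln g. Fitting Y = k·ln s + ln C by least squares:
Σln s = 8.8128, Σ(ln s)² = 14.3101, Σln g = 4.7504, Σln s·ln g = 7.9457.
Normal system: [[14.3101, 8.8128]; [8.8128, 6]]·[k, ln C]ᵀ = [7.9457, 4.7504]ᵀ.
Δ = 14.3101·6 − (8.8128)² = 8.1947; k = (7.9457·6 − 8.8128·4.7504)/8.1947 = 0.70896, ln C = (14.3101·4.7504 − 8.8128·7.9457)/8.1947 = -0.24960.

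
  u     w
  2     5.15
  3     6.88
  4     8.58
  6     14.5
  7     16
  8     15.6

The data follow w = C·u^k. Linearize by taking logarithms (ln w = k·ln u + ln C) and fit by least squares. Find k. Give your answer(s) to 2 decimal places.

k = 0.89

Taking logs, ln w = k·ln u + ln C, so regress ln w on ln u.
XᵀX = [[14.9303, 8.9952]; [8.9952, 6]], rhs = [22.1340, 13.9111]ᵀ  (here Σln u = 8.9952, Σ(ln u)² = 14.9303, Σln w = 13.9111, Σln u·ln w = 22.1340).
Slope k = (n·Σln u·ln w − Σln u·Σln w)/(n·Σ(ln u)² − (Σln u)²) = (6·22.1340 − 8.9952·13.9111)/8.6686 = 0.88504; ln C = (Σln w − k·Σln u)/n = 0.99166.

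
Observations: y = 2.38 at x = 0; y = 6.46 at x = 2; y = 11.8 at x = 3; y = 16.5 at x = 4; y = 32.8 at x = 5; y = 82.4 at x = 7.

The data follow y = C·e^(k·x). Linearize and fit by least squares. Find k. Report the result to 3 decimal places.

Taking logs, ln y = k·x + ln C, so regress ln y on x.
Over the data: Σx = 21.0000, Σ(x)² = 103.0000, Σln y = 15.9062, Σx·ln y = 70.6822.
Normal system: [[103.0000, 21.0000]; [21.0000, 6]]·[k, ln C]ᵀ = [70.6822, 15.9062]ᵀ.
Δ = 103.0000·6 − (21.0000)² = 177.0000; k = (70.6822·6 − 21.0000·15.9062)/177.0000 = 0.50883, ln C = (103.0000·15.9062 − 21.0000·70.6822)/177.0000 = 0.87012.

k = 0.509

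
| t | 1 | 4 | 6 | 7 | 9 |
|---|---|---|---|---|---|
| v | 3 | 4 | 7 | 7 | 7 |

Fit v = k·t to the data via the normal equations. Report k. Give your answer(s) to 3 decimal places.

From the data, Σt·t = 183.
For Xᵀv: Σt·v = 173.
XᵀX·[k]ᵀ = Xᵀv becomes [[183]]·[k]ᵀ = [173]ᵀ.
k = 173/183 = 0.945355.

k = 0.945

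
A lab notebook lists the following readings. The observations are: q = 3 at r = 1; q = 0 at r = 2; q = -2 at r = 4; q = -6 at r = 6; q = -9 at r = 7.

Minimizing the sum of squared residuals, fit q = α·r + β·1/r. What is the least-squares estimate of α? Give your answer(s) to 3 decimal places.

α = -1.196

Entries of MᵀM: Σr·r = 106, Σr·1/r = 5, Σ1/r·1/r = 9601/7056.
And Σr·q = -104, Σ1/r·q = 3/14.
Eliminating β: (9601/7056)·(row 1) − 5·(row 2) gives (420653/3528)·α = (9601/7056)·(-104) − 5·(3/14) = -62879/441, so α = -503032/420653.
Then β = ((3/14) − 5·(-503032/420653))/(9601/7056) = 1914696/420653.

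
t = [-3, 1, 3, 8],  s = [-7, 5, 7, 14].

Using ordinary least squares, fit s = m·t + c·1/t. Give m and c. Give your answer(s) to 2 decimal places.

Setting ∂/∂m … = 0 gives: 83·m + 4·c = 159;  4·m + (713/576)·c = 137/12.
(Σt·t = 83, Σt·1/t = 4, Σ1/t·1/t = 713/576, Σt·s = 159, Σ1/t·s = 137/12.)
Δ = 83·(713/576) − 4² = 49963/576.
m = (159·(713/576) − 4·(137/12))/(49963/576) = 87063/49963; c = (83·(137/12) − 4·159)/(49963/576) = 179472/49963.

m = 1.74, c = 3.59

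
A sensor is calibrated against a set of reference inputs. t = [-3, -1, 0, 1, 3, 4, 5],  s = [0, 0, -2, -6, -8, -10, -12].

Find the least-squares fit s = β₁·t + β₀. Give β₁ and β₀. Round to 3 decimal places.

AᵀA·[β₁, β₀]ᵀ = Aᵀs reads: 61·β₁ + 9·β₀ = -130;  9·β₁ + 7·β₀ = -38.
(Σt·t = 61, Σt = 9, Σ1 = 7, Σt·s = -130, Σs = -38.)
det = 61·7 − 9² = 346.
β₁ = ((-130)·7 − 9·(-38))/346 = -284/173; β₀ = (61·(-38) − 9·(-130))/346 = -574/173.

β₁ = -1.642, β₀ = -3.318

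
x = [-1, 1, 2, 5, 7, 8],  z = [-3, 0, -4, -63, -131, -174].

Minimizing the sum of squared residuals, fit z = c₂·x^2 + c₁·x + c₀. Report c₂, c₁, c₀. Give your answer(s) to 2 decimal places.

c₂ = -3.04, c₁ = 2.25, c₀ = 2.11

Setting ∂/∂c₂ … = 0 gives: 7140·c₂ + 988·c₁ + 144·c₀ = -19149;  988·c₂ + 144·c₁ + 22·c₀ = -2629;  144·c₂ + 22·c₁ + 6·c₀ = -375.
(Σx^2·x^2 = 7140, Σx^2·x = 988, Σx^2 = 144, Σx·x = 144, Σx = 22, Σ1 = 6, Σx^2·z = -19149, Σx·z = -2629, Σz = -375.)
Solving the 3×3 system (Gaussian elimination) gives c₂ = -6593/2172, c₁ = 4067/1810, c₀ = 5734/2715.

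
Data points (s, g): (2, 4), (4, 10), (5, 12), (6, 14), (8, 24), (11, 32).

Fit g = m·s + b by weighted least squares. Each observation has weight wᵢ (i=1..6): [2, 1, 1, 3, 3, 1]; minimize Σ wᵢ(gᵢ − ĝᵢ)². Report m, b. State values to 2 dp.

With design matrix X, XᵀWX = [[470, 66]; [66, 11]] and XᵀWg = [1296, 176]ᵀ.
Δ = 470·11 − 66² = 814.
m = (1296·11 − 66·176)/814 = 120/37; b = (470·176 − 66·1296)/814 = -128/37.

m = 3.24, b = -3.46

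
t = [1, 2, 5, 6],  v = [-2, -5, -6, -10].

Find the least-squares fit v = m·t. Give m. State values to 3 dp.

Compute the Gram sums: Σt·t = 66.
Right-hand side: Σt·v = -102.
So XᵀX·[m]ᵀ = Xᵀv: [[66]]·[m]ᵀ = [-102]ᵀ.
Hence m = -102 / 66 ≈ -1.54545.

m = -1.545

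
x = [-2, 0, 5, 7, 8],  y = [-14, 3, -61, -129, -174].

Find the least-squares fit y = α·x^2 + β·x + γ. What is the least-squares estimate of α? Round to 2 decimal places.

α = -3.08

The normal system AᵀA·[α, β, γ]ᵀ = Aᵀy is [[7138, 972, 142]; [972, 142, 18]; [142, 18, 5]]·[α, β, γ]ᵀ = [-19038, -2572, -375]ᵀ.
Inverting the 3×3 Gram matrix, [α, β, γ]ᵀ = [-105570/34231, 88295/34231, 113001/34231]ᵀ.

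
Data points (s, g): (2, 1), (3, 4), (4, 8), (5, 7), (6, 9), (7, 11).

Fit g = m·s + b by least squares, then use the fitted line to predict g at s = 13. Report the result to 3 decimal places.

ĝ = 22.210

Normal-equation sums: Σs·s = 139, Σs = 27, Σ1 = 6.
For Xᵀg: Σs·g = 212, Σg = 40.
Normal equations: [[139, 27]; [27, 6]]·[m, b]ᵀ = [212, 40]ᵀ.
Eliminating b: 6·(row 1) − 27·(row 2) gives 105·m = 6·212 − 27·40 = 192, so m = 64/35.
Then b = (40 − 27·(64/35))/6 = -164/105.
At s = 13: ĝ = (64/35)·(13) + (-164/105)·(1) = 2332/105.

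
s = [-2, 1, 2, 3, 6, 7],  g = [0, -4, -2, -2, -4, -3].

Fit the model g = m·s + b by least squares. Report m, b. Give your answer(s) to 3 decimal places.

m = -0.301, b = -1.647

The normal system MᵀM·[m, b]ᵀ = Mᵀg is [[103, 17]; [17, 6]]·[m, b]ᵀ = [-59, -15]ᵀ.
Eliminating b: 6·(row 1) − 17·(row 2) gives 329·m = 6·(-59) − 17·(-15) = -99, so m = -99/329.
Then b = ((-15) − 17·(-99/329))/6 = -542/329.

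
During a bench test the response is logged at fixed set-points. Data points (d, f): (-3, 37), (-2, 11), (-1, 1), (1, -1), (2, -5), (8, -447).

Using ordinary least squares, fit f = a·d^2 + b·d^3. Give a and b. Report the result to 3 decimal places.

a = 1.016, b = -1.000

Compute the Gram sums: Σd^2·d^2 = 4211, Σd^2·d^3 = 32525, Σd^3·d^3 = 263003.
Moment sums: Σd^2·f = -28251, Σd^3·f = -229993.
MᵀM·[a, b]ᵀ = Mᵀf becomes [[4211, 32525]; [32525, 263003]]·[a, b]ᵀ = [-28251, -229993]ᵀ.
det = 4211·263003 − 32525² = 49630008.
a = ((-28251)·263003 − 32525·(-229993))/49630008 = 12606143/12407502; b = (4211·(-229993) − 32525·(-28251))/49630008 = -12409187/12407502.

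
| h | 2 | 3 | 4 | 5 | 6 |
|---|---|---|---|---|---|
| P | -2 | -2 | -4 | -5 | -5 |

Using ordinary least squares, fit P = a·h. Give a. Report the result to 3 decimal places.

a = -0.900

The normal system XᵀX·[a]ᵀ = XᵀP is [[90]]·[a]ᵀ = [-81]ᵀ.
a = (-81)/90 = -0.9.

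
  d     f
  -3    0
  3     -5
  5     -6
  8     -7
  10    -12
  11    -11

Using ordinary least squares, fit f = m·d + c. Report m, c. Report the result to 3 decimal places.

From the data, Σd·d = 328, Σd = 34, Σ1 = 6.
Moment sums: Σd·f = -342, Σf = -41.
MᵀM·[m, c]ᵀ = Mᵀf becomes [[328, 34]; [34, 6]]·[m, c]ᵀ = [-342, -41]ᵀ.
Δ = 328·6 − 34² = 812.
m = ((-342)·6 − 34·(-41))/812 = -47/58; c = (328·(-41) − 34·(-342))/812 = -65/29.

m = -0.810, c = -2.241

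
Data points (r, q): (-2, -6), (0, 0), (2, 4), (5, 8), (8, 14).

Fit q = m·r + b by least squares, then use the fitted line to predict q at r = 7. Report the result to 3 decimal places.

Entries of AᵀA: Σr·r = 97, Σr = 13, Σ1 = 5.
And Σr·q = 172, Σq = 20.
So AᵀA·[m, b]ᵀ = Aᵀq: [[97, 13]; [13, 5]]·[m, b]ᵀ = [172, 20]ᵀ.
Δ = 97·5 − 13² = 316.
m = (172·5 − 13·20)/316 = 150/79; b = (97·20 − 13·172)/316 = -74/79.
At r = 7: q̂ = (150/79)·(7) + (-74/79)·(1) = 976/79.

q̂ = 12.354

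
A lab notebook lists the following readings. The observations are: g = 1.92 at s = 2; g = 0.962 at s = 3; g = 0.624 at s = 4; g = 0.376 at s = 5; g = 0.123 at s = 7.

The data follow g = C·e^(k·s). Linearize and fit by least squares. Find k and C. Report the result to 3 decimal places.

Taking logs, ln g = k·s + ln C, so regress ln g on s.
XᵀX = [[103.0000, 21.0000]; [21.0000, 5]], rhs = [-20.2578, -2.9318]ᵀ  (here Σs = 21.0000, Σ(s)² = 103.0000, Σln g = -2.9318, Σs·ln g = -20.2578).
Δ = 103.0000·5 − (21.0000)² = 74.0000; k = (-20.2578·5 − 21.0000·-2.9318)/74.0000 = -0.53679, ln C = (103.0000·-2.9318 − 21.0000·-20.2578)/74.0000 = 1.66815, so C = exp(1.66815) = 5.30235.

k = -0.537, C = 5.302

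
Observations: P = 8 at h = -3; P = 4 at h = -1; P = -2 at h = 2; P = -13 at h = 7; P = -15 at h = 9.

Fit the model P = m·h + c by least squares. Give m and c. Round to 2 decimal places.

m = -1.98, c = 1.95

From the data, Σh·h = 144, Σh = 14, Σ1 = 5.
Right-hand side: Σh·P = -258, ΣP = -18.
XᵀX·[m, c]ᵀ = XᵀP becomes [[144, 14]; [14, 5]]·[m, c]ᵀ = [-258, -18]ᵀ.
Eliminating c: 5·(row 1) − 14·(row 2) gives 524·m = 5·(-258) − 14·(-18) = -1038, so m = -519/262.
Then c = ((-18) − 14·(-519/262))/5 = 255/131.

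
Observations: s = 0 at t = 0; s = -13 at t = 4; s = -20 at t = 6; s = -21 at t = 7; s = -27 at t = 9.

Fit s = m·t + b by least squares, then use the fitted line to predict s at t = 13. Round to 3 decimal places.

ŝ = -39.667

Normal-equation sums: Σt·t = 182, Σt = 26, Σ1 = 5.
And Σt·s = -562, Σs = -81.
det = 182·5 − 26² = 234.
m = ((-562)·5 − 26·(-81))/234 = -352/117; b = (182·(-81) − 26·(-562))/234 = -5/9.
At t = 13: ŝ = (-352/117)·(13) + (-5/9)·(1) = -119/3.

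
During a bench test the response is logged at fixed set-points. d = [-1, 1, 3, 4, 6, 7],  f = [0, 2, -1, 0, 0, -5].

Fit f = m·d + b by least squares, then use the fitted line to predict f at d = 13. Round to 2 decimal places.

f̂ = -5.50

Entries of MᵀM: Σd·d = 112, Σd = 20, Σ1 = 6.
Right-hand side: Σd·f = -36, Σf = -4.
Eliminating b: 6·(row 1) − 20·(row 2) gives 272·m = 6·(-36) − 20·(-4) = -136, so m = -1/2.
Then b = ((-4) − 20·(-1/2))/6 = 1.
At d = 13: f̂ = (-1/2)·(13) + (1)·(1) = -11/2.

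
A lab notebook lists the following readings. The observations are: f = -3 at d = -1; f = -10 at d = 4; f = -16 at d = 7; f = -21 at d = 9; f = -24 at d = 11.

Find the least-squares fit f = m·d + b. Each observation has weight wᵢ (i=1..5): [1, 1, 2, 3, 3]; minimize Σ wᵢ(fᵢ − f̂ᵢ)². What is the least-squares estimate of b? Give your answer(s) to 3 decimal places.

Compute the Gram sums: Σwᵢ·d·d = 721, Σwᵢ·d = 77, Σwᵢ·1 = 10.
Right-hand side: Σwᵢ·d·f = -1620, Σwᵢ·f = -180.
MᵀWM·[m, b]ᵀ = MᵀWf becomes [[721, 77]; [77, 10]]·[m, b]ᵀ = [-1620, -180]ᵀ.
Eliminating b: 10·(row 1) − 77·(row 2) gives 1281·m = 10·(-1620) − 77·(-180) = -2340, so m = -780/427.
Then b = ((-180) − 77·(-780/427))/10 = -240/61.

b = -3.934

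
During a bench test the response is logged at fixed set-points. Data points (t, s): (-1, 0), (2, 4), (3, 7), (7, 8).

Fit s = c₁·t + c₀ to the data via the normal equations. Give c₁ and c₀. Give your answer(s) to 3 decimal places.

Compute the Gram sums: Σt·t = 63, Σt = 11, Σ1 = 4.
For Mᵀs: Σt·s = 85, Σs = 19.
So MᵀM·[c₁, c₀]ᵀ = Mᵀs: [[63, 11]; [11, 4]]·[c₁, c₀]ᵀ = [85, 19]ᵀ.
Eliminating c₀: 4·(row 1) − 11·(row 2) gives 131·c₁ = 4·85 − 11·19 = 131, so c₁ = 1.
Then c₀ = (19 − 11·1)/4 = 2.

c₁ = 1.000, c₀ = 2.000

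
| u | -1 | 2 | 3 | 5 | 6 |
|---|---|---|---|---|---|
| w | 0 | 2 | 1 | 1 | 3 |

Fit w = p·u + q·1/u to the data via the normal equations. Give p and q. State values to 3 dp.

The normal system AᵀA·[p, q]ᵀ = Aᵀw is [[75, 5]; [5, 643/450]]·[p, q]ᵀ = [30, 61/30]ᵀ.
Δ = 75·(643/450) − 5² = 493/6.
p = (30·(643/450) − 5·(61/30))/(493/6) = 981/2465; q = (75·(61/30) − 5·30)/(493/6) = 15/493.

p = 0.398, q = 0.030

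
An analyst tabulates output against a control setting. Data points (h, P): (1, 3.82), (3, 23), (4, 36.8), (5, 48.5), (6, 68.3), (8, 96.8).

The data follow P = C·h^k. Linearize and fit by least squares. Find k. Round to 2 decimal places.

Taking logs, ln P = k·ln h + ln C, so regress ln P on ln h.
Sums: Σln h = 7.9655, Σ(ln h)² = 13.2535, Σln P = 20.7594, Σln h·ln P = 31.7669.
Normal system: [[13.2535, 7.9655]; [7.9655, 6]]·[k, ln C]ᵀ = [31.7669, 20.7594]ᵀ.
Solving (det = 16.0713): k = 1.57061, ln C = 1.37477.

k = 1.57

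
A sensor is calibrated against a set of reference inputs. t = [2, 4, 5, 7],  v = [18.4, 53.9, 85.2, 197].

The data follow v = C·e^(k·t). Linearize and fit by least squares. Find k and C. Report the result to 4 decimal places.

k = 0.4735, C = 7.5835

Let Y = ln v. Fitting Y = k·t + ln C by least squares:
AᵀA = [[94.0000, 18.0000]; [18.0000, 4]], rhs = [80.9807, 16.6277]ᵀ  (here Σt = 18.0000, Σ(t)² = 94.0000, Σln v = 16.6277, Σt·ln v = 80.9807).
Slope k = (n·Σt·ln v − Σt·Σln v)/(n·Σ(t)² − (Σt)²) = (4·80.9807 − 18.0000·16.6277)/52.0000 = 0.47354; ln C = (Σln v − k·Σt)/n = 2.02597, so C = exp(2.02597) = 7.58350.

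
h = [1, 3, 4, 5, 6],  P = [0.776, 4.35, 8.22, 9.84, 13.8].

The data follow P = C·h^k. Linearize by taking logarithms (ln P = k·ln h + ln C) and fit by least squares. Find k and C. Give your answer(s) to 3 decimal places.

k = 1.612, C = 0.778

Taking logs, ln P = k·ln h + ln C, so regress ln P on ln h.
Σln h = 5.8861, Σ(ln h)² = 8.9295, Σln P = 8.2343, Σln h·ln P = 12.9182.
Equations: 8.9295·k + 5.8861·ln C = 12.9182;  5.8861·k + 5·ln C = 8.2343.
Slope k = (n·Σln h·ln P − Σln h·Σln P)/(n·Σ(ln h)² − (Σln h)²) = (5·12.9182 − 5.8861·8.2343)/10.0010 = 1.61214; ln C = (Σln P − k·Σln h)/n = -0.25099, so C = exp(-0.25099) = 0.77803.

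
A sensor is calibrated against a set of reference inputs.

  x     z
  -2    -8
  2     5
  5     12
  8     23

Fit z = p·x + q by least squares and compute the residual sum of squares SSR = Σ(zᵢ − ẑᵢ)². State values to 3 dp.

SSR = 2.694

Entries of AᵀA: Σx·x = 97, Σx = 13, Σ1 = 4.
And Σx·z = 270, Σz = 32.
Determinant 97·4 − 13² = 219.
p = (270·4 − 13·32)/219 = 664/219; q = (97·32 − 13·270)/219 = -406/219.
Residuals: -6/73, 173/219, -286/219, 131/219; SSR = 590/219.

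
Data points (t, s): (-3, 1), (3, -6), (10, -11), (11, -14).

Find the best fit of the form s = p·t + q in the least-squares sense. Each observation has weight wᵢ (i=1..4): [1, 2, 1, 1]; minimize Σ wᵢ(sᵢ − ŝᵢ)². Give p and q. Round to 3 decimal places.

With design matrix A, AᵀWA = [[248, 24]; [24, 5]] and AᵀWs = [-303, -36]ᵀ.
Eliminating q: 5·(row 1) − 24·(row 2) gives 664·p = 5·(-303) − 24·(-36) = -651, so p = -651/664.
Then q = ((-36) − 24·(-651/664))/5 = -207/83.

p = -0.980, q = -2.494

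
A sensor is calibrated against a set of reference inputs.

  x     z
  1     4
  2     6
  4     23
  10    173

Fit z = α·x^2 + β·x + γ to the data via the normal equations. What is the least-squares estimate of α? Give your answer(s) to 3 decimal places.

Compute the Gram sums: Σx^2·x^2 = 10273, Σx^2·x = 1073, Σx^2 = 121, Σx·x = 121, Σx = 17, Σ1 = 4.
For Aᵀz: Σx^2·z = 17696, Σx·z = 1838, Σz = 206.
AᵀA·[α, β, γ]ᵀ = Aᵀz becomes [[10273, 1073, 121]; [1073, 121, 17]; [121, 17, 4]]·[α, β, γ]ᵀ = [17696, 1838, 206]ᵀ.
Inverting the 3×3 Gram matrix, [α, β, γ]ᵀ = [2813/1356, -1823/452, 1996/339]ᵀ.

α = 2.074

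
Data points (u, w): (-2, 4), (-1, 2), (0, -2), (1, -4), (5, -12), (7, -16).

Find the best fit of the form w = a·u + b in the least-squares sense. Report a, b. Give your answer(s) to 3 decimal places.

AᵀA·[a, b]ᵀ = Aᵀw reads: 80·a + 10·b = -186;  10·a + 6·b = -28.
det = 80·6 − 10² = 380.
a = ((-186)·6 − 10·(-28))/380 = -11/5; b = (80·(-28) − 10·(-186))/380 = -1.

a = -2.200, b = -1.000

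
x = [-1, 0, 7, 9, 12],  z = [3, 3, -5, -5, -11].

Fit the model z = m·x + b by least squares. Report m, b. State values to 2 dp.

With design matrix M, MᵀM = [[275, 27]; [27, 5]] and Mᵀz = [-215, -15]ᵀ.
Eliminating b: 5·(row 1) − 27·(row 2) gives 646·m = 5·(-215) − 27·(-15) = -670, so m = -335/323.
Then b = ((-15) − 27·(-335/323))/5 = 840/323.

m = -1.04, b = 2.60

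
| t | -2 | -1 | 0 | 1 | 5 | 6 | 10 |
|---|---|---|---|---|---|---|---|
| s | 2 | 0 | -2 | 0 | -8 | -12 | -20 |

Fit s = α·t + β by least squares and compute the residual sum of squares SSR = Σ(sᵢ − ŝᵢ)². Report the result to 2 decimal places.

Forming MᵀM = [[167, 19]; [19, 7]] and Mᵀs = [-316, -40]ᵀ gives MᵀM·[α, β]ᵀ = Mᵀs.
Δ = 167·7 − 19² = 808.
α = ((-316)·7 − 19·(-40))/808 = -363/202; β = (167·(-40) − 19·(-316))/808 = -169/202.
Residuals: -153/202, -97/101, -235/202, 266/101, 184/101, -77/202, -241/202; SSR = 1482/101.

SSR = 14.67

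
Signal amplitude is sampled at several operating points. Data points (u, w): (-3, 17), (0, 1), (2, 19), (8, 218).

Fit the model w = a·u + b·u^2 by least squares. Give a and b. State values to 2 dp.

a = 3.34, b = 2.99

Sums needed: Σu·u = 77, Σu·u^2 = 493, Σu^2·u^2 = 4193.
For Mᵀw: Σu·w = 1731, Σu^2·w = 14181.
Δ = 77·4193 − 493² = 79812.
a = (1731·4193 − 493·14181)/79812 = 14825/4434; b = (77·14181 − 493·1731)/79812 = 13253/4434.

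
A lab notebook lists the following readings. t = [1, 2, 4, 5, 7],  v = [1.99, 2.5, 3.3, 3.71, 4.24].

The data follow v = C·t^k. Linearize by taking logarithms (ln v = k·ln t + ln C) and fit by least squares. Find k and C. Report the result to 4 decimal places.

k = 0.3920, C = 1.9523

Linearized form: ln v = k·ln t + ln C. From the 5 transformed points,
Σln t = 5.6348, Σ(ln t)² = 8.7791, Σln v = 5.5539, Σln t·ln v = 7.2113.
Equations: 8.7791·k + 5.6348·ln C = 7.2113;  5.6348·k + 5·ln C = 5.5539.
Δ = 8.7791·5 − (5.6348)² = 12.1448; k = (7.2113·5 − 5.6348·5.5539)/12.1448 = 0.39202, ln C = (8.7791·5.5539 − 5.6348·7.2113)/12.1448 = 0.66899, so C = exp(0.66899) = 1.95227.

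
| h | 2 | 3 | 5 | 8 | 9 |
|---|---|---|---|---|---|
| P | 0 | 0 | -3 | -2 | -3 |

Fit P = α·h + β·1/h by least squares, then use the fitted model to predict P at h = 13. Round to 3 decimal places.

Compute the Gram sums: Σh·h = 183, Σh·1/h = 5, Σ1/h·1/h = 55609/129600.
For MᵀP: Σh·P = -58, Σ1/h·P = -71/60.
So MᵀM·[α, β]ᵀ = MᵀP: [[183, 5]; [5, 55609/129600]]·[α, β]ᵀ = [-58, -71/60]ᵀ.
det = 183·(55609/129600) − 5² = 2312149/43200.
α = ((-58)·(55609/129600) − 5·(-71/60))/(2312149/43200) = -2458522/6936447; β = (183·(-71/60) − 5·(-58))/(2312149/43200) = 3173040/2312149.
At h = 13: P̂ = (-2458522/6936447)·(13) + (3173040/2312149)·(1/13) = -31228546/6936447.

P̂ = -4.502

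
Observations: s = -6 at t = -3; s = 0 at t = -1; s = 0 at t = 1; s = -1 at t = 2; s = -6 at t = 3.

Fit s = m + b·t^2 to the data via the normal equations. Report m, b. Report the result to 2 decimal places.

m = 1.07, b = -0.77

From the data, Σ1 = 5, Σt^2 = 24, Σt^2·t^2 = 180.
Right-hand side: Σs = -13, Σt^2·s = -112.
Eliminating b: 180·(row 1) − 24·(row 2) gives 324·m = 180·(-13) − 24·(-112) = 348, so m = 29/27.
Then b = ((-112) − 24·(29/27))/180 = -62/81.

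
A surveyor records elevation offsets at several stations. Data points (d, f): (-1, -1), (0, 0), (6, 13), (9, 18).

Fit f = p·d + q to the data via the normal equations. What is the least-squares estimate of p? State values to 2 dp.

p = 1.97

Normal-equation sums: Σd·d = 118, Σd = 14, Σ1 = 4.
And Σd·f = 241, Σf = 30.
Eliminating q: 4·(row 1) − 14·(row 2) gives 276·p = 4·241 − 14·30 = 544, so p = 136/69.
Then q = (30 − 14·(136/69))/4 = 83/138.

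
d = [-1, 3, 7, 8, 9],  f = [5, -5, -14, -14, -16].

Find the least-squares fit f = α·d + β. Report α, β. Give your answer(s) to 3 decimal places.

α = -2.110, β = 2.174

The normal system AᵀA·[α, β]ᵀ = Aᵀf is [[204, 26]; [26, 5]]·[α, β]ᵀ = [-374, -44]ᵀ.
det = 204·5 − 26² = 344.
α = ((-374)·5 − 26·(-44))/344 = -363/172; β = (204·(-44) − 26·(-374))/344 = 187/86.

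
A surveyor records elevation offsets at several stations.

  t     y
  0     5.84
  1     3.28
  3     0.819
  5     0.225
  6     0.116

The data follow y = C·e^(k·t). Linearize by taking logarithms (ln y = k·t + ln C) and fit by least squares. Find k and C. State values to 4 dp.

k = -0.6583, C = 6.0273

With ln yᵢ as the transformed response and tᵢ as the regressor:
AᵀA = [[71.0000, 15.0000]; [15.0000, 5]], rhs = [-19.7944, -0.8929]ᵀ  (here Σt = 15.0000, Σ(t)² = 71.0000, Σln y = -0.8929, Σt·ln y = -19.7944).
Δ = 71.0000·5 − (15.0000)² = 130.0000; k = (-19.7944·5 − 15.0000·-0.8929)/130.0000 = -0.65830, ln C = (71.0000·-0.8929 − 15.0000·-19.7944)/130.0000 = 1.79630, so C = exp(1.79630) = 6.02732.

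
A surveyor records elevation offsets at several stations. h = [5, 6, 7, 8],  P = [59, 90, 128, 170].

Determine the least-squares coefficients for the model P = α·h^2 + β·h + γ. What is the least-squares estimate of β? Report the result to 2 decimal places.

The normal equations are: 8418·α + 1196·β + 174·γ = 21867;  1196·α + 174·β + 26·γ = 3091;  174·α + 26·β + 4·γ = 447.
Solving the 3×3 system (Gaussian elimination) gives α = 11/4, β = 27/20, γ = -333/20.

β = 1.35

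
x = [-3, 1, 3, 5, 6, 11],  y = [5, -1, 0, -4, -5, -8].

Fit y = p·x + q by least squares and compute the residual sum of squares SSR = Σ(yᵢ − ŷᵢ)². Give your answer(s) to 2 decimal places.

Normal-equation sums: Σx·x = 201, Σx = 23, Σ1 = 6.
Right-hand side: Σx·y = -154, Σy = -13.
MᵀM·[p, q]ᵀ = Mᵀy becomes [[201, 23]; [23, 6]]·[p, q]ᵀ = [-154, -13]ᵀ.
det = 201·6 − 23² = 677.
p = ((-154)·6 − 23·(-13))/677 = -625/677; q = (201·(-13) − 23·(-154))/677 = 929/677.
Residuals: 581/677, -981/677, 946/677, -512/677, -564/677, 530/677; SSR = 4514/677.

SSR = 6.67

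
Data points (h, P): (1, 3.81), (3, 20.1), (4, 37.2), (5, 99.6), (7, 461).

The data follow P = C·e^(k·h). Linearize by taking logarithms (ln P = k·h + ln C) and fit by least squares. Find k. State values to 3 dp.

k = 0.799

Linearized form: ln P = k·h + ln C. From the 5 transformed points,
Σh = 20.0000, Σ(h)² = 100.0000, Σln P = 18.6892, Σh·ln P = 90.7446.
Equations: 100.0000·k + 20.0000·ln C = 90.7446;  20.0000·k + 5·ln C = 18.6892.
Slope k = (n·Σh·ln P − Σh·Σln P)/(n·Σ(h)² − (Σh)²) = (5·90.7446 − 20.0000·18.6892)/100.0000 = 0.79939; ln C = (Σln P − k·Σh)/n = 0.54029.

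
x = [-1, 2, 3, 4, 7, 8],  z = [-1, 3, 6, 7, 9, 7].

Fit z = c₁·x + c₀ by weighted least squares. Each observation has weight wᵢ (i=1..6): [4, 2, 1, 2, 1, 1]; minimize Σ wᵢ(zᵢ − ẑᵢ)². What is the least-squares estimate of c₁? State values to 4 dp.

c₁ = 1.1400

Setting ∂/∂c₁ … = 0 gives: 166·c₁ + 26·c₀ = 209;  26·c₁ + 11·c₀ = 38.
(Σwᵢ·x·x = 166, Σwᵢ·x = 26, Σwᵢ·1 = 11, Σwᵢ·x·z = 209, Σwᵢ·z = 38.)
Eliminating c₀: 11·(row 1) − 26·(row 2) gives 1150·c₁ = 11·209 − 26·38 = 1311, so c₁ = 57/50.
Then c₀ = (38 − 26·(57/50))/11 = 19/25.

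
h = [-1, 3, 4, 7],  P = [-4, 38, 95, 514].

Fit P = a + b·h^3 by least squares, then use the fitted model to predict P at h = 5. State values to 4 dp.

Setting ∂/∂a … = 0 gives: 4·a + 433·b = 643;  433·a + 122475·b = 183412.
(Σ1 = 4, Σh^3 = 433, Σh^3·h^3 = 122475, ΣP = 643, Σh^3·P = 183412.)
Determinant 4·122475 − 433² = 302411.
a = (643·122475 − 433·183412)/302411 = -665971/302411; b = (4·183412 − 433·643)/302411 = 455229/302411.
At h = 5: P̂ = (-665971/302411)·(1) + (455229/302411)·(125) = 56237654/302411.

P̂ = 185.9643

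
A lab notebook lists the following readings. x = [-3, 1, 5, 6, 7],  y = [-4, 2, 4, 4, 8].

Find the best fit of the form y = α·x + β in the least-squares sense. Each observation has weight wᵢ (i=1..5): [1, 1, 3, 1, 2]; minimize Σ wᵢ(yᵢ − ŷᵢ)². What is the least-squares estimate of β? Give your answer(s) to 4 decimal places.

β = -0.5430

Compute the Gram sums: Σwᵢ·x·x = 219, Σwᵢ·x = 33, Σwᵢ·1 = 8.
Moment sums: Σwᵢ·x·y = 210, Σwᵢ·y = 30.
AᵀWA·[α, β]ᵀ = AᵀWy becomes [[219, 33]; [33, 8]]·[α, β]ᵀ = [210, 30]ᵀ.
Eliminating β: 8·(row 1) − 33·(row 2) gives 663·α = 8·210 − 33·30 = 690, so α = 230/221.
Then β = (30 − 33·(230/221))/8 = -120/221.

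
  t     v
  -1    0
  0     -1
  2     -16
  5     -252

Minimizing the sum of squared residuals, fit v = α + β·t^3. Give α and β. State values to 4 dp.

α = -1.0083, β = -2.0073

Setting ∂/∂α … = 0 gives: 4·α + 132·β = -269;  132·α + 15690·β = -31628.
(Σ1 = 4, Σt^3 = 132, Σt^3·t^3 = 15690, Σv = -269, Σt^3·v = -31628.)
Determinant 4·15690 − 132² = 45336.
α = ((-269)·15690 − 132·(-31628))/45336 = -7619/7556; β = (4·(-31628) − 132·(-269))/45336 = -22751/11334.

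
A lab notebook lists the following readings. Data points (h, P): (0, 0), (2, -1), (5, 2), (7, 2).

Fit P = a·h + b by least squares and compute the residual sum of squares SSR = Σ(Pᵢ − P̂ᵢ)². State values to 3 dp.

SSR = 2.190

Normal-equation sums: Σh·h = 78, Σh = 14, Σ1 = 4.
Right-hand side: Σh·P = 22, ΣP = 3.
Normal equations: [[78, 14]; [14, 4]]·[a, b]ᵀ = [22, 3]ᵀ.
Eliminating b: 4·(row 1) − 14·(row 2) gives 116·a = 4·22 − 14·3 = 46, so a = 23/58.
Then b = (3 − 14·(23/58))/4 = -37/58.
Residuals: 37/58, -67/58, 19/29, -4/29; SSR = 127/58.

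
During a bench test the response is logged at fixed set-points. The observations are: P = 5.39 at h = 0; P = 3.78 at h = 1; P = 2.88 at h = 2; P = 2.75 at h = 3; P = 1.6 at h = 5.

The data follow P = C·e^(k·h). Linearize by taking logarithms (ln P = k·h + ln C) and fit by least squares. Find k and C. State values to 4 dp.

k = -0.2289, C = 5.0246

Linearized form: ln P = k·h + ln C. From the 5 transformed points,
Sums: Σh = 11.0000, Σ(h)² = 39.0000, Σln P = 5.5537, Σh·ln P = 8.8301.
Normal system: [[39.0000, 11.0000]; [11.0000, 5]]·[k, ln C]ᵀ = [8.8301, 5.5537]ᵀ.
Δ = 39.0000·5 − (11.0000)² = 74.0000; k = (8.8301·5 − 11.0000·5.5537)/74.0000 = -0.22891, ln C = (39.0000·5.5537 − 11.0000·8.8301)/74.0000 = 1.61434, so C = exp(1.61434) = 5.02460.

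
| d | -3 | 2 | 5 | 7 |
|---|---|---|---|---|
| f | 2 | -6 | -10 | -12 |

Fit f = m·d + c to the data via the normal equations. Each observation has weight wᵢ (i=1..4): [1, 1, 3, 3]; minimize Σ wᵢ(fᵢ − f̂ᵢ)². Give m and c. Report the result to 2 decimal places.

m = -1.39, c = -2.67

Forming MᵀWM = [[235, 35]; [35, 8]] and MᵀWf = [-420, -70]ᵀ gives MᵀWM·[m, c]ᵀ = MᵀWf.
Δ = 235·8 − 35² = 655.
m = ((-420)·8 − 35·(-70))/655 = -182/131; c = (235·(-70) − 35·(-420))/655 = -350/131.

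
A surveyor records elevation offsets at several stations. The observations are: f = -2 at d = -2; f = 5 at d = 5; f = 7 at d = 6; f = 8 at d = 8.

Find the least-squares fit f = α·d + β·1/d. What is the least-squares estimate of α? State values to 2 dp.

Normal-equation sums: Σd·d = 129, Σd·1/d = 4, Σ1/d·1/d = 4801/14400.
Moment sums: Σd·f = 135, Σ1/d·f = 25/6.
So MᵀM·[α, β]ᵀ = Mᵀf: [[129, 4]; [4, 4801/14400]]·[α, β]ᵀ = [135, 25/6]ᵀ.
Eliminating β: (4801/14400)·(row 1) − 4·(row 2) gives (129643/4800)·α = (4801/14400)·135 − 4·(25/6) = 27209/960, so α = 136045/129643.
Then β = ((25/6) − 4·(136045/129643))/(4801/14400) = -12000/129643.

α = 1.05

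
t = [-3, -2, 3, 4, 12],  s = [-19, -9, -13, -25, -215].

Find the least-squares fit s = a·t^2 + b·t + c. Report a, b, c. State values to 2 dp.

From the data, Σt^2·t^2 = 21170, Σt^2·t = 1784, Σt^2 = 182, Σt·t = 182, Σt = 14, Σ1 = 5.
For Xᵀs: Σt^2·s = -31684, Σt·s = -2644, Σs = -281.
Solving the 3×3 system (Gaussian elimination) gives a = -290435/188733, b = 137363/188733, c = -139859/62911.

a = -1.54, b = 0.73, c = -2.22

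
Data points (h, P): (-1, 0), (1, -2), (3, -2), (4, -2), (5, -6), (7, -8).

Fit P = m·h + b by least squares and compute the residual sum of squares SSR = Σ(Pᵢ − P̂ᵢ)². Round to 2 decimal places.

Sums needed: Σh·h = 101, Σh = 19, Σ1 = 6.
Moment sums: Σh·P = -102, ΣP = -20.
Determinant 101·6 − 19² = 245.
m = ((-102)·6 − 19·(-20))/245 = -232/245; b = (101·(-20) − 19·(-102))/245 = -82/245.
Residuals: -30/49, -176/245, 288/245, 104/49, -228/245, -254/245; SSR = 2136/245.

SSR = 8.72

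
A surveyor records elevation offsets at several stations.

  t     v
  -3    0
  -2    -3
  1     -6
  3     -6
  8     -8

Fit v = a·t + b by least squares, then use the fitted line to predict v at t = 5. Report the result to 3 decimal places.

Forming MᵀM = [[87, 7]; [7, 5]] and Mᵀv = [-82, -23]ᵀ gives MᵀM·[a, b]ᵀ = Mᵀv.
det = 87·5 − 7² = 386.
a = ((-82)·5 − 7·(-23))/386 = -249/386; b = (87·(-23) − 7·(-82))/386 = -1427/386.
At t = 5: v̂ = (-249/386)·(5) + (-1427/386)·(1) = -1336/193.

v̂ = -6.922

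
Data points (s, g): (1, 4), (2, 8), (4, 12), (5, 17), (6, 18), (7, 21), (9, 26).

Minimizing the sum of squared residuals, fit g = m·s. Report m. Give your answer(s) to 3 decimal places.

MᵀM·[m]ᵀ = Mᵀg reads: 212·m = 642.
Hence m = 642 / 212 ≈ 3.0283.

m = 3.028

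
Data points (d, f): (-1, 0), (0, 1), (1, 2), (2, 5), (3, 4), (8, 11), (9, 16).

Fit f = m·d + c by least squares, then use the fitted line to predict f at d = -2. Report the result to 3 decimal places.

f̂ = -1.981

Sums needed: Σd·d = 160, Σd = 22, Σ1 = 7.
Moment sums: Σd·f = 256, Σf = 39.
MᵀM·[m, c]ᵀ = Mᵀf becomes [[160, 22]; [22, 7]]·[m, c]ᵀ = [256, 39]ᵀ.
Eliminating c: 7·(row 1) − 22·(row 2) gives 636·m = 7·256 − 22·39 = 934, so m = 467/318.
Then c = (39 − 22·(467/318))/7 = 152/159.
At d = -2: f̂ = (467/318)·(-2) + (152/159)·(1) = -105/53.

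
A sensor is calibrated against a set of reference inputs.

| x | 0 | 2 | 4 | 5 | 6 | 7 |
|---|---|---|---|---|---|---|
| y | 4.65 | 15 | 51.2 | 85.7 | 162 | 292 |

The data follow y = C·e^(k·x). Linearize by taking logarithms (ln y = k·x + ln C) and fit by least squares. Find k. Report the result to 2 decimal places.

k = 0.59

Linearized form: ln y = k·x + ln C. From the 6 transformed points,
Σx = 24.0000, Σ(x)² = 130.0000, Σln y = 23.3959, Σx·ln y = 113.6762.
Equations: 130.0000·k + 24.0000·ln C = 113.6762;  24.0000·k + 6·ln C = 23.3959.
Δ = 130.0000·6 − (24.0000)² = 204.0000; k = (113.6762·6 − 24.0000·23.3959)/204.0000 = 0.59096, ln C = (130.0000·23.3959 − 24.0000·113.6762)/204.0000 = 1.53546.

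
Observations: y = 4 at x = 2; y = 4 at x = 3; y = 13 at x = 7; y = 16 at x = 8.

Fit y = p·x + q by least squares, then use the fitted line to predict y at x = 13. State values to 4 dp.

The normal system AᵀA·[p, q]ᵀ = Aᵀy is [[126, 20]; [20, 4]]·[p, q]ᵀ = [239, 37]ᵀ.
det = 126·4 − 20² = 104.
p = (239·4 − 20·37)/104 = 27/13; q = (126·37 − 20·239)/104 = -59/52.
At x = 13: ŷ = (27/13)·(13) + (-59/52)·(1) = 1345/52.

ŷ = 25.8654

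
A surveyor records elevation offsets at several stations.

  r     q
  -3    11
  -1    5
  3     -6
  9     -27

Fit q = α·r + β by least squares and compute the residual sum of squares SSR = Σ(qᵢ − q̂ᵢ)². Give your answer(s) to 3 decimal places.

SSR = 2.738

The normal equations are: 100·α + 8·β = -299;  8·α + 4·β = -17.
(Σr·r = 100, Σr = 8, Σ1 = 4, Σr·q = -299, Σq = -17.)
Δ = 100·4 − 8² = 336.
α = ((-299)·4 − 8·(-17))/336 = -265/84; β = (100·(-17) − 8·(-299))/336 = 173/84.
Residuals: -11/21, -3/14, 59/42, -2/3; SSR = 115/42.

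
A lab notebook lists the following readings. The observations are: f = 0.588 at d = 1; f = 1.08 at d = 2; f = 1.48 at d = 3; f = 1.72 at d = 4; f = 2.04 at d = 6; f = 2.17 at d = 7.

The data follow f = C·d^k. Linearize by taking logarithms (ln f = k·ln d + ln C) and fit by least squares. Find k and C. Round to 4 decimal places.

k = 0.6651, C = 0.6449

With ln fᵢ as the transformed response and ln dᵢ as the regressor:
Σln d = 6.9157, Σ(ln d)² = 10.6062, Σln f = 1.9680, Σln d·ln f = 4.0209.
Normal system: [[10.6062, 6.9157]; [6.9157, 6]]·[k, ln C]ᵀ = [4.0209, 1.9680]ᵀ.
Slope k = (n·Σln d·ln f − Σln d·Σln f)/(n·Σ(ln d)² − (Σln d)²) = (6·4.0209 − 6.9157·1.9680)/15.8099 = 0.66510; ln C = (Σln f − k·Σln d)/n = -0.43861, so C = exp(-0.43861) = 0.64493.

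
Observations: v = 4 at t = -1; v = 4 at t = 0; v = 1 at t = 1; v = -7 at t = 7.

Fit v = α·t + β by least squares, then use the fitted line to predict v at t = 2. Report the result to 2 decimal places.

The normal equations are: 51·α + 7·β = -52;  7·α + 4·β = 2.
(Σt·t = 51, Σt = 7, Σ1 = 4, Σt·v = -52, Σv = 2.)
Determinant 51·4 − 7² = 155.
α = ((-52)·4 − 7·2)/155 = -222/155; β = (51·2 − 7·(-52))/155 = 466/155.
At t = 2: v̂ = (-222/155)·(2) + (466/155)·(1) = 22/155.

v̂ = 0.14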